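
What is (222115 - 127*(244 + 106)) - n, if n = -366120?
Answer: 543785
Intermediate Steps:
(222115 - 127*(244 + 106)) - n = (222115 - 127*(244 + 106)) - 1*(-366120) = (222115 - 127*350) + 366120 = (222115 - 1*44450) + 366120 = (222115 - 44450) + 366120 = 177665 + 366120 = 543785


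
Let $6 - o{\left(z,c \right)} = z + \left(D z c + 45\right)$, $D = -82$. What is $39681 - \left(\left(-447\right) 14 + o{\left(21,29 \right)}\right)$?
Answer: $-3939$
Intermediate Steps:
$o{\left(z,c \right)} = -39 - z + 82 c z$ ($o{\left(z,c \right)} = 6 - \left(z + \left(- 82 z c + 45\right)\right) = 6 - \left(z - \left(-45 + 82 c z\right)\right) = 6 - \left(45 + z - 82 c z\right) = -39 - z + 82 c z$)
$39681 - \left(\left(-447\right) 14 + o{\left(21,29 \right)}\right) = 39681 - \left(\left(-447\right) 14 - \left(60 - 49938\right)\right) = 39681 - \left(-6258 - -49878\right) = 39681 - \left(-6258 + 49878\right) = 39681 - 43620 = -3939$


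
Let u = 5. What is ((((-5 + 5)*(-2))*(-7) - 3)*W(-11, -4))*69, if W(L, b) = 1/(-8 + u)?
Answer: 69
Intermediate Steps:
W(L, b) = -⅓ (W(L, b) = 1/(-8 + 5) = 1/(-3) = -⅓)
((((-5 + 5)*(-2))*(-7) - 3)*W(-11, -4))*69 = ((((-5 + 5)*(-2))*(-7) - 3)*(-⅓))*69 = (((0*(-2))*(-7) - 3)*(-⅓))*69 = ((0*(-7) - 3)*(-⅓))*69 = ((0 - 3)*(-⅓))*69 = -3*(-⅓)*69 = 1*69 = 69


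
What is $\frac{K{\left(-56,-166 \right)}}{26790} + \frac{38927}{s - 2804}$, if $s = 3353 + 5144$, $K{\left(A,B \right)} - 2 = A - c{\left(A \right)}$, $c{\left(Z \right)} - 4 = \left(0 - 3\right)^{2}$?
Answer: $\frac{1042472899}{152515470} \approx 6.8352$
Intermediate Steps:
$c{\left(Z \right)} = 13$ ($c{\left(Z \right)} = 4 + \left(0 - 3\right)^{2} = 4 + \left(-3\right)^{2} = 4 + 9 = 13$)
$K{\left(A,B \right)} = -11 + A$ ($K{\left(A,B \right)} = 2 + \left(A - 13\right) = 2 + \left(-13 + A\right) = -11 + A$)
$s = 8497$
$\frac{K{\left(-56,-166 \right)}}{26790} + \frac{38927}{s - 2804} = \frac{-11 - 56}{26790} + \frac{38927}{8497 - 2804} = \left(-67\right) \frac{1}{26790} + \frac{38927}{5693} = - \frac{67}{26790} + 38927 \cdot \frac{1}{5693} = - \frac{67}{26790} + \frac{38927}{5693} = \frac{1042472899}{152515470}$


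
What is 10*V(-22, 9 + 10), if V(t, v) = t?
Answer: -220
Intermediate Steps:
10*V(-22, 9 + 10) = 10*(-22) = -220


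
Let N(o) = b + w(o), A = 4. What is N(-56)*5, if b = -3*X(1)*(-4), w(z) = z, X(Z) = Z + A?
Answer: 20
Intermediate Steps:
X(Z) = 4 + Z (X(Z) = Z + 4 = 4 + Z)
b = 60 (b = -3*(4 + 1)*(-4) = -3*5*(-4) = -15*(-4) = 60)
N(o) = 60 + o
N(-56)*5 = (60 - 56)*5 = 4*5 = 20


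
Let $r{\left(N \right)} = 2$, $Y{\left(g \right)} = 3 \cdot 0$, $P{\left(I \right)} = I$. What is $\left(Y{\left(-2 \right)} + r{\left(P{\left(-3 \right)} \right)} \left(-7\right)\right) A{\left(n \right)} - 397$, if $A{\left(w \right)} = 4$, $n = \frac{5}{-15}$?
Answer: $-453$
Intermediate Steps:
$Y{\left(g \right)} = 0$
$n = - \frac{1}{3}$ ($n = 5 \left(- \frac{1}{15}\right) = - \frac{1}{3} \approx -0.33333$)
$\left(Y{\left(-2 \right)} + r{\left(P{\left(-3 \right)} \right)} \left(-7\right)\right) A{\left(n \right)} - 397 = \left(0 + 2 \left(-7\right)\right) 4 - 397 = \left(0 - 14\right) 4 - 397 = \left(-14\right) 4 - 397 = -56 - 397 = -453$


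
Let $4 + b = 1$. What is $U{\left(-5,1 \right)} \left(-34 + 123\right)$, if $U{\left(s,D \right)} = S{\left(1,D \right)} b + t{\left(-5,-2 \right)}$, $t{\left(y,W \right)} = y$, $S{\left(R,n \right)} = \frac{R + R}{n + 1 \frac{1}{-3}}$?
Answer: $-1246$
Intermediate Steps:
$S{\left(R,n \right)} = \frac{2 R}{- \frac{1}{3} + n}$ ($S{\left(R,n \right)} = \frac{2 R}{n + 1 \left(- \frac{1}{3}\right)} = \frac{2 R}{n - \frac{1}{3}} = \frac{2 R}{- \frac{1}{3} + n}$)
$b = -3$ ($b = -4 + 1 = -3$)
$U{\left(s,D \right)} = -5 - \frac{18}{-1 + 3 D}$ ($U{\left(s,D \right)} = 6 \cdot 1 \frac{1}{-1 + 3 D} \left(-3\right) - 5 = \frac{6}{-1 + 3 D} \left(-3\right) - 5 = - \frac{18}{-1 + 3 D} - 5 = -5 - \frac{18}{-1 + 3 D}$)
$U{\left(-5,1 \right)} \left(-34 + 123\right) = \frac{-13 - 15}{-1 + 3 \cdot 1} \left(-34 + 123\right) = \frac{-13 - 15}{-1 + 3} \cdot 89 = \frac{1}{2} \left(-28\right) 89 = \left(-14\right) 89 = -1246$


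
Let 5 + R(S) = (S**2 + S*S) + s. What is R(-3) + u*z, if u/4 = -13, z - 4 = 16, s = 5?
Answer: -1022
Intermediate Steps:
z = 20 (z = 4 + 16 = 20)
u = -52 (u = 4*(-13) = -52)
R(S) = 2*S**2 (R(S) = -5 + ((S**2 + S*S) + 5) = -5 + ((S**2 + S**2) + 5) = -5 + (2*S**2 + 5) = -5 + (5 + 2*S**2) = 2*S**2)
R(-3) + u*z = 2*(-3)**2 - 52*20 = 2*9 - 1040 = 18 - 1040 = -1022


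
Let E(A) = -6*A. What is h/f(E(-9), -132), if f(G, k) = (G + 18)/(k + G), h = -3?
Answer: 13/4 ≈ 3.2500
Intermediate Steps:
f(G, k) = (18 + G)/(G + k)
h/f(E(-9), -132) = -3*(-6*(-9) - 132)/(18 - 6*(-9)) = -3*(54 - 132)/(18 + 54) = -3/(72/(-78)) = -3/((-1/78*72)) = -3/(-12/13) = -3*(-13/12) = 13/4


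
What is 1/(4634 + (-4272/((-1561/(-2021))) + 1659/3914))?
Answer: -6109754/5477159033 ≈ -0.0011155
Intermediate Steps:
1/(4634 + (-4272/((-1561/(-2021))) + 1659/3914)) = 1/(4634 + (-4272/((-1561*(-1/2021))) + 1659*(1/3914))) = 1/(4634 + (-4272/1561/2021 + 1659/3914)) = 1/(4634 + (-4272*2021/1561 + 1659/3914)) = 1/(4634 + (-8633712/1561 + 1659/3914)) = 1/(4634 - 33789759069/6109754) = 1/(-5477159033/6109754) = -6109754/5477159033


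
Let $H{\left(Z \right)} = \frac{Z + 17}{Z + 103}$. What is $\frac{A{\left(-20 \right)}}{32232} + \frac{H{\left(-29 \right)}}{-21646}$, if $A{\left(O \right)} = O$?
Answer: $- \frac{25039}{40846002} \approx -0.00061301$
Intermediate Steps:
$H{\left(Z \right)} = \frac{17 + Z}{103 + Z}$
$\frac{A{\left(-20 \right)}}{32232} + \frac{H{\left(-29 \right)}}{-21646} = - \frac{20}{32232} + \frac{\frac{1}{103 - 29} \left(17 - 29\right)}{-21646} = \left(-20\right) \frac{1}{32232} + \frac{1}{74} \left(-12\right) \left(- \frac{1}{21646}\right) = - \frac{5}{8058} + \frac{1}{74} \left(-12\right) \left(- \frac{1}{21646}\right) = - \frac{5}{8058} - - \frac{3}{400451} = - \frac{5}{8058} + \frac{3}{400451} = - \frac{25039}{40846002}$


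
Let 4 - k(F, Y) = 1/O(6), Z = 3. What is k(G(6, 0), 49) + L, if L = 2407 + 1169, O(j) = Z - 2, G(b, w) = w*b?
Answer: 3579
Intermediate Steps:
G(b, w) = b*w
O(j) = 1 (O(j) = 3 - 2 = 1)
k(F, Y) = 3 (k(F, Y) = 4 - 1/1 = 4 - 1*1 = 4 - 1 = 3)
L = 3576
k(G(6, 0), 49) + L = 3 + 3576 = 3579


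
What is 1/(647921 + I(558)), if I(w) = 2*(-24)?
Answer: 1/647873 ≈ 1.5435e-6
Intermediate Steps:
I(w) = -48
1/(647921 + I(558)) = 1/(647921 - 48) = 1/647873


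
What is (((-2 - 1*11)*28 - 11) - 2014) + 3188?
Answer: 799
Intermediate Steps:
(((-2 - 1*11)*28 - 11) - 2014) + 3188 = (((-2 - 11)*28 - 11) - 2014) + 3188 = ((-13*28 - 11) - 2014) + 3188 = ((-364 - 11) - 2014) + 3188 = (-375 - 2014) + 3188 = -2389 + 3188 = 799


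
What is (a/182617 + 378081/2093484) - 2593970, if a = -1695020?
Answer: -330564390502411621/127435255876 ≈ -2.5940e+6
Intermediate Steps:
(a/182617 + 378081/2093484) - 2593970 = (-1695020/182617 + 378081/2093484) - 2593970 = (-1695020*1/182617 + 378081*(1/2093484)) - 2593970 = (-1695020/182617 + 126027/697828) - 2593970 = -1159817743901/127435255876 - 2593970 = -330564390502411621/127435255876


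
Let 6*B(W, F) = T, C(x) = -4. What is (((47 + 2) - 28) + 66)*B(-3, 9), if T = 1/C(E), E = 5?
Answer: -29/8 ≈ -3.6250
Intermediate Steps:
T = -1/4 (T = 1/(-4) = -1/4 ≈ -0.25000)
B(W, F) = -1/24 (B(W, F) = (1/6)*(-1/4) = -1/24)
(((47 + 2) - 28) + 66)*B(-3, 9) = (((47 + 2) - 28) + 66)*(-1/24) = ((49 - 28) + 66)*(-1/24) = (21 + 66)*(-1/24) = 87*(-1/24) = -29/8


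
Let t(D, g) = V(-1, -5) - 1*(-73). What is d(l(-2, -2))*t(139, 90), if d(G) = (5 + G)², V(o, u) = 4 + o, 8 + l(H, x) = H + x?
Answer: 3724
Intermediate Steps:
l(H, x) = -8 + H + x (l(H, x) = -8 + (H + x) = -8 + H + x)
t(D, g) = 76 (t(D, g) = (4 - 1) - 1*(-73) = 3 + 73 = 76)
d(l(-2, -2))*t(139, 90) = (5 + (-8 - 2 - 2))²*76 = (5 - 12)²*76 = (-7)²*76 = 49*76 = 3724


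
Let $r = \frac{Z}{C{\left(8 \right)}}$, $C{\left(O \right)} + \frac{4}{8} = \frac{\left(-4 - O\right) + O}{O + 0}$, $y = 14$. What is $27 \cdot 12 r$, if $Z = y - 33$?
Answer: $6156$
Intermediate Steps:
$C{\left(O \right)} = - \frac{1}{2} - \frac{4}{O}$ ($C{\left(O \right)} = - \frac{1}{2} + \frac{\left(-4 - O\right) + O}{O + 0} = - \frac{1}{2} - \frac{4}{O}$)
$Z = -19$ ($Z = 14 - 33 = -19$)
$r = 19$ ($r = - \frac{19}{\frac{1}{2} \cdot \frac{1}{8} \left(-8 - 8\right)} = - \frac{19}{\frac{1}{2} \cdot \frac{1}{8} \left(-16\right)} = - \frac{19}{-1} = \left(-19\right) \left(-1\right) = 19$)
$27 \cdot 12 r = 27 \cdot 12 \cdot 19 = 324 \cdot 19 = 6156$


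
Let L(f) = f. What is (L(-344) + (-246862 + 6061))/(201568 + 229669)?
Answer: -241145/431237 ≈ -0.55919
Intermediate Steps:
(L(-344) + (-246862 + 6061))/(201568 + 229669) = (-344 + (-246862 + 6061))/(201568 + 229669) = (-344 - 240801)/431237 = -241145*1/431237 = -241145/431237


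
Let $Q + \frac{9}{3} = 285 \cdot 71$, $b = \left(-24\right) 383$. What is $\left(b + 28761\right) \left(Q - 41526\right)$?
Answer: $-416702286$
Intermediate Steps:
$b = -9192$
$Q = 20232$ ($Q = -3 + 285 \cdot 71 = -3 + 20235 = 20232$)
$\left(b + 28761\right) \left(Q - 41526\right) = \left(-9192 + 28761\right) \left(20232 - 41526\right) = 19569 \left(-21294\right) = -416702286$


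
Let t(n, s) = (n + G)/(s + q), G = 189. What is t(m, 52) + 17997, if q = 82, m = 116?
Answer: 2411903/134 ≈ 17999.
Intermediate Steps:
t(n, s) = (189 + n)/(82 + s) (t(n, s) = (n + 189)/(s + 82) = (189 + n)/(82 + s))
t(m, 52) + 17997 = (189 + 116)/(82 + 52) + 17997 = 305/134 + 17997 = 2411903/134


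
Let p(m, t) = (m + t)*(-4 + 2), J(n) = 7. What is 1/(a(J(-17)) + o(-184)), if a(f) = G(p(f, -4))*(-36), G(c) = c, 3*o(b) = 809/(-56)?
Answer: 168/35479 ≈ 0.0047352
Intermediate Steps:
o(b) = -809/168 (o(b) = (809/(-56))/3 = (809*(-1/56))/3 = (1/3)*(-809/56) = -809/168)
p(m, t) = -2*m - 2*t (p(m, t) = (m + t)*(-2) = -2*m - 2*t)
a(f) = -288 + 72*f (a(f) = (-2*f - 2*(-4))*(-36) = (-2*f + 8)*(-36) = (8 - 2*f)*(-36) = -288 + 72*f)
1/(a(J(-17)) + o(-184)) = 1/((-288 + 72*7) - 809/168) = 1/((-288 + 504) - 809/168) = 1/(216 - 809/168) = 1/(35479/168) = 168/35479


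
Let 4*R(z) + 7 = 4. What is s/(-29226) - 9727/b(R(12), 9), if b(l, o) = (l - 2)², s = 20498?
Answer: -2275490545/1768173 ≈ -1286.9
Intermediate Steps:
R(z) = -¾ (R(z) = -7/4 + (¼)*4 = -7/4 + 1 = -¾)
b(l, o) = (-2 + l)²
s/(-29226) - 9727/b(R(12), 9) = 20498/(-29226) - 9727/(-2 - ¾)² = 20498*(-1/29226) - 9727/((-11/4)²) = -10249/14613 - 9727/121/16 = -10249/14613 - 9727*16/121 = -10249/14613 - 155632/121 = -2275490545/1768173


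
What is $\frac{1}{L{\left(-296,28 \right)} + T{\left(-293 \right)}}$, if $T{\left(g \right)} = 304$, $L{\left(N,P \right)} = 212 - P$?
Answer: $\frac{1}{488} \approx 0.0020492$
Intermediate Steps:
$\frac{1}{L{\left(-296,28 \right)} + T{\left(-293 \right)}} = \frac{1}{\left(212 - 28\right) + 304} = \frac{1}{184 + 304} = \frac{1}{488}$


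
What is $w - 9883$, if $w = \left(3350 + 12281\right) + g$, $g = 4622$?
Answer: $10370$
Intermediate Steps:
$w = 20253$ ($w = \left(3350 + 12281\right) + 4622 = 15631 + 4622 = 20253$)
$w - 9883 = 20253 - 9883 = 10370$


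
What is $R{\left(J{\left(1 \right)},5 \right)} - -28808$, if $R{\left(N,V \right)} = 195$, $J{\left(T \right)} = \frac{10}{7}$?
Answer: $29003$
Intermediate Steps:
$J{\left(T \right)} = \frac{10}{7}$ ($J{\left(T \right)} = 10 \cdot \frac{1}{7} = \frac{10}{7}$)
$R{\left(J{\left(1 \right)},5 \right)} - -28808 = 195 - -28808 = 195 + 28808 = 29003$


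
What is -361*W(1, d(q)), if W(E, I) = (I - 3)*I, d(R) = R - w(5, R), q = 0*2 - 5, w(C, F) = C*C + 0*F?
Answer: -357390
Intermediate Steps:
w(C, F) = C**2 (w(C, F) = C**2 + 0 = C**2)
q = -5 (q = 0 - 5 = -5)
d(R) = -25 + R (d(R) = R - 1*5**2 = R - 1*25 = R - 25 = -25 + R)
W(E, I) = I*(-3 + I) (W(E, I) = (-3 + I)*I = I*(-3 + I))
-361*W(1, d(q)) = -361*(-25 - 5)*(-3 + (-25 - 5)) = -(-10830)*(-3 - 30) = -(-10830)*(-33) = -361*990 = -357390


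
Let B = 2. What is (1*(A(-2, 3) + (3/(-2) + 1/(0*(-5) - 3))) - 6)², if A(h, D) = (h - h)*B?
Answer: 2209/36 ≈ 61.361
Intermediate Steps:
A(h, D) = 0 (A(h, D) = (h - h)*2 = 0*2 = 0)
(1*(A(-2, 3) + (3/(-2) + 1/(0*(-5) - 3))) - 6)² = (1*(0 + (3/(-2) + 1/(0*(-5) - 3))) - 6)² = (1*(0 + (3*(-½) + 1/(0 - 3))) - 6)² = (1*(0 + (-3/2 + 1/(-3))) - 6)² = (1*(0 + (-3/2 + 1*(-⅓))) - 6)² = (1*(0 + (-3/2 - ⅓)) - 6)² = (1*(0 - 11/6) - 6)² = (1*(-11/6) - 6)² = (-11/6 - 6)² = (-47/6)² = 2209/36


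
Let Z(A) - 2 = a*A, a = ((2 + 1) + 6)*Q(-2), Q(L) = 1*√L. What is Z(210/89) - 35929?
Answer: -35927 + 1890*I*√2/89 ≈ -35927.0 + 30.032*I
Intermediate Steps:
Q(L) = √L
a = 9*I*√2 (a = ((2 + 1) + 6)*√(-2) = (3 + 6)*(I*√2) = 9*(I*√2) = 9*I*√2 ≈ 12.728*I)
Z(A) = 2 + 9*I*A*√2 (Z(A) = 2 + (9*I*√2)*A = 2 + 9*I*A*√2)
Z(210/89) - 35929 = (2 + 9*I*(210/89)*√2) - 35929 = (2 + 1890*I*√2/89) - 35929 = -35927 + 1890*I*√2/89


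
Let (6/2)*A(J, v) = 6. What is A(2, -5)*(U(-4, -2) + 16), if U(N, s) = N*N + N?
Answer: 56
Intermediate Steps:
A(J, v) = 2 (A(J, v) = (⅓)*6 = 2)
U(N, s) = N + N² (U(N, s) = N² + N = N + N²)
A(2, -5)*(U(-4, -2) + 16) = 2*(-4*(1 - 4) + 16) = 2*(-4*(-3) + 16) = 2*(12 + 16) = 2*28 = 56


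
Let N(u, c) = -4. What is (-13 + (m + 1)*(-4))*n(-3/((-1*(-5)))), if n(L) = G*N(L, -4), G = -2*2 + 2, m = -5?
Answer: 24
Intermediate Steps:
G = -2 (G = -4 + 2 = -2)
n(L) = 8 (n(L) = -2*(-4) = 8)
(-13 + (m + 1)*(-4))*n(-3/((-1*(-5)))) = (-13 + (-5 + 1)*(-4))*8 = (-13 - 4*(-4))*8 = (-13 + 16)*8 = 3*8 = 24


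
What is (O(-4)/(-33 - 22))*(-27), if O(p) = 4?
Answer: 108/55 ≈ 1.9636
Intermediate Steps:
(O(-4)/(-33 - 22))*(-27) = (4/(-33 - 22))*(-27) = (4/(-55))*(-27) = -1/55*4*(-27) = -4/55*(-27) = 108/55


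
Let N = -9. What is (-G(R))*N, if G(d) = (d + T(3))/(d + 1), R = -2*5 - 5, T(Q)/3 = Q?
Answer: 27/7 ≈ 3.8571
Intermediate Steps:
T(Q) = 3*Q
R = -15 (R = -10 - 5 = -15)
G(d) = (9 + d)/(1 + d) (G(d) = (d + 3*3)/(d + 1) = (d + 9)/(1 + d) = (9 + d)/(1 + d))
(-G(R))*N = -(9 - 15)/(1 - 15)*(-9) = -(-6)/(-14)*(-9) = -(-1)*(-6)/14*(-9) = -1*3/7*(-9) = -3/7*(-9) = 27/7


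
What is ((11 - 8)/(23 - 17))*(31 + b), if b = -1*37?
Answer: -3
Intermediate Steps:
b = -37
((11 - 8)/(23 - 17))*(31 + b) = ((11 - 8)/(23 - 17))*(31 - 37) = (3/6)*(-6) = (3*(1/6))*(-6) = (1/2)*(-6) = -3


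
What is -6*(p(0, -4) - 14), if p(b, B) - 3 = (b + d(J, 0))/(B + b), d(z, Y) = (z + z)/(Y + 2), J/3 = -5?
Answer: 87/2 ≈ 43.500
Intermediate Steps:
J = -15 (J = 3*(-5) = -15)
d(z, Y) = 2*z/(2 + Y) (d(z, Y) = (2*z)/(2 + Y) = 2*z/(2 + Y))
p(b, B) = 3 + (-15 + b)/(B + b) (p(b, B) = 3 + (b + 2*(-15)/(2 + 0))/(B + b) = 3 + (b + 2*(-15)/2)/(B + b) = 3 + (b + 2*(-15)*(1/2))/(B + b) = 3 + (b - 15)/(B + b) = 3 + (-15 + b)/(B + b))
-6*(p(0, -4) - 14) = -6*((-15 + 3*(-4) + 4*0)/(-4 + 0) - 14) = -6*((-15 - 12 + 0)/(-4) - 14) = -6*(-1/4*(-27) - 14) = -6*(27/4 - 14) = -6*(-29/4) = 87/2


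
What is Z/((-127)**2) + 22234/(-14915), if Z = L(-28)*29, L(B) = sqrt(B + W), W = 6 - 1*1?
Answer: -22234/14915 + 29*I*sqrt(23)/16129 ≈ -1.4907 + 0.0086229*I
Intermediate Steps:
W = 5 (W = 6 - 1 = 5)
L(B) = sqrt(5 + B) (L(B) = sqrt(B + 5) = sqrt(5 + B))
Z = 29*I*sqrt(23) (Z = sqrt(5 - 28)*29 = sqrt(-23)*29 = (I*sqrt(23))*29 = 29*I*sqrt(23) ≈ 139.08*I)
Z/((-127)**2) + 22234/(-14915) = (29*I*sqrt(23))/((-127)**2) + 22234/(-14915) = (29*I*sqrt(23))/16129 + 22234*(-1/14915) = (29*I*sqrt(23))*(1/16129) - 22234/14915 = 29*I*sqrt(23)/16129 - 22234/14915 = -22234/14915 + 29*I*sqrt(23)/16129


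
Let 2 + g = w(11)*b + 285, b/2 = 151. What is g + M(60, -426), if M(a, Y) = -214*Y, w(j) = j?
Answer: 94769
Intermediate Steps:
b = 302 (b = 2*151 = 302)
g = 3605 (g = -2 + (11*302 + 285) = -2 + (3322 + 285) = -2 + 3607 = 3605)
g + M(60, -426) = 3605 - 214*(-426) = 3605 + 91164 = 94769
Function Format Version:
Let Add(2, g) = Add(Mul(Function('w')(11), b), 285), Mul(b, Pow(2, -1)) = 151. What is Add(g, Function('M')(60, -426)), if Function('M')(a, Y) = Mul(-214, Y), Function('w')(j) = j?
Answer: 94769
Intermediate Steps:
b = 302 (b = Mul(2, 151) = 302)
g = 3605 (g = Add(-2, Add(Mul(11, 302), 285)) = Add(-2, Add(3322, 285)) = Add(-2, 3607) = 3605)
Add(g, Function('M')(60, -426)) = Add(3605, Mul(-214, -426)) = Add(3605, 91164) = 94769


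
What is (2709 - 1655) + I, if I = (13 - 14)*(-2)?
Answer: 1056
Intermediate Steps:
I = 2 (I = -1*(-2) = 2)
(2709 - 1655) + I = (2709 - 1655) + 2 = 1054 + 2 = 1056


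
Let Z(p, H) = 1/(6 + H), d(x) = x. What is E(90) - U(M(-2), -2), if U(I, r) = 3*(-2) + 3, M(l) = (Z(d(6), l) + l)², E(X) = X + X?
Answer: 183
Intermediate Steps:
E(X) = 2*X
M(l) = (l + 1/(6 + l))² (M(l) = (1/(6 + l) + l)² = (l + 1/(6 + l))²)
U(I, r) = -3 (U(I, r) = -6 + 3 = -3)
E(90) - U(M(-2), -2) = 2*90 - 1*(-3) = 180 + 3 = 183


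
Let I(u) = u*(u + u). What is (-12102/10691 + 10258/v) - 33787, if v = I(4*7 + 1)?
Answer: -303738686740/8991131 ≈ -33782.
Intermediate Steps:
I(u) = 2*u**2 (I(u) = u*(2*u) = 2*u**2)
v = 1682 (v = 2*(4*7 + 1)**2 = 2*(28 + 1)**2 = 2*29**2 = 2*841 = 1682)
(-12102/10691 + 10258/v) - 33787 = (-12102/10691 + 10258/1682) - 33787 = (-12102*1/10691 + 10258*(1/1682)) - 33787 = (-12102/10691 + 5129/841) - 33787 = 44656357/8991131 - 33787 = -303738686740/8991131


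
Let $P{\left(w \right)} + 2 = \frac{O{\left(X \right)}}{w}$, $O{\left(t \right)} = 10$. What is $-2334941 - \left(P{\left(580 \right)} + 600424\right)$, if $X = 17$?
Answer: $- \frac{170251055}{58} \approx -2.9354 \cdot 10^{6}$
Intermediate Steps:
$P{\left(w \right)} = -2 + \frac{10}{w}$
$-2334941 - \left(P{\left(580 \right)} + 600424\right) = -2334941 - \left(\left(-2 + \frac{10}{580}\right) + 600424\right) = -2334941 - \left(\left(-2 + 10 \cdot \frac{1}{580}\right) + 600424\right) = -2334941 - \left(\left(-2 + \frac{1}{58}\right) + 600424\right) = -2334941 - \left(- \frac{115}{58} + 600424\right) = -2334941 - \frac{34824477}{58} = - \frac{170251055}{58}$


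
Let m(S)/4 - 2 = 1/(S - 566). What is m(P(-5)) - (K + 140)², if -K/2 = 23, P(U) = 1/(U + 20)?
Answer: -74940952/8489 ≈ -8828.0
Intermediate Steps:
P(U) = 1/(20 + U)
K = -46 (K = -2*23 = -46)
m(S) = 8 + 4/(-566 + S) (m(S) = 8 + 4/(S - 566) = 8 + 4/(-566 + S))
m(P(-5)) - (K + 140)² = 4*(-1131 + 2/(20 - 5))/(-566 + 1/(20 - 5)) - (-46 + 140)² = 4*(-1131 + 2/15)/(-566 + 1/15) - 1*94² = 4*(-1131 + 2*(1/15))/(-566 + 1/15) - 1*8836 = 4*(-1131 + 2/15)/(-8489/15) - 8836 = 4*(-15/8489)*(-16963/15) - 8836 = 67852/8489 - 8836 = -74940952/8489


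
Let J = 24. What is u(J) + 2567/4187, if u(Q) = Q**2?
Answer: 2414279/4187 ≈ 576.61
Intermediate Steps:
u(J) + 2567/4187 = 24**2 + 2567/4187 = 576 + 2567*(1/4187) = 576 + 2567/4187 = 2414279/4187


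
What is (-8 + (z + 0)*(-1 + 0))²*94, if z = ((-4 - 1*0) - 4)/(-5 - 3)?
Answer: 7614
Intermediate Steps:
z = 1 (z = ((-4 + 0) - 4)/(-8) = (-4 - 4)*(-⅛) = -8*(-⅛) = 1)
(-8 + (z + 0)*(-1 + 0))²*94 = (-8 + (1 + 0)*(-1 + 0))²*94 = (-8 + 1*(-1))²*94 = (-8 - 1)²*94 = (-9)²*94 = 81*94 = 7614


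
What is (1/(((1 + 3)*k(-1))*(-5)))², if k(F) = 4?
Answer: 1/6400 ≈ 0.00015625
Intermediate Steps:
(1/(((1 + 3)*k(-1))*(-5)))² = (1/(((1 + 3)*4)*(-5)))² = (1/((4*4)*(-5)))² = (1/(16*(-5)))² = (1/(-80))² = (-1/80)² = 1/6400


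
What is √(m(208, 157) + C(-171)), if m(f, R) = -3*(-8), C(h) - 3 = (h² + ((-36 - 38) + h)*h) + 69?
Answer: 8*√1113 ≈ 266.89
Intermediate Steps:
C(h) = 72 + h² + h*(-74 + h) (C(h) = 3 + ((h² + ((-36 - 38) + h)*h) + 69) = 3 + ((h² + (-74 + h)*h) + 69) = 3 + ((h² + h*(-74 + h)) + 69) = 3 + (69 + h² + h*(-74 + h)) = 72 + h² + h*(-74 + h))
m(f, R) = 24
√(m(208, 157) + C(-171)) = √(24 + (72 - 74*(-171) + 2*(-171)²)) = √(24 + (72 + 12654 + 2*29241)) = √(24 + (72 + 12654 + 58482)) = √(24 + 71208) = √71232 = 8*√1113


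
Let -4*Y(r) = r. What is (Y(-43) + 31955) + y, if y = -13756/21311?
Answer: 2724833369/85244 ≈ 31965.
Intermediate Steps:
y = -13756/21311 (y = -13756*1/21311 = -13756/21311 ≈ -0.64549)
Y(r) = -r/4
(Y(-43) + 31955) + y = (-1/4*(-43) + 31955) - 13756/21311 = (43/4 + 31955) - 13756/21311 = 127863/4 - 13756/21311 = 2724833369/85244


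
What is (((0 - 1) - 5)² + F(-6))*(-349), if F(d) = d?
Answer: -10470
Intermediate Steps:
(((0 - 1) - 5)² + F(-6))*(-349) = (((0 - 1) - 5)² - 6)*(-349) = ((-1 - 5)² - 6)*(-349) = ((-6)² - 6)*(-349) = (36 - 6)*(-349) = 30*(-349) = -10470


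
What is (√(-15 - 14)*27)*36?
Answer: 972*I*√29 ≈ 5234.4*I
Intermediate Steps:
(√(-15 - 14)*27)*36 = (√(-29)*27)*36 = ((I*√29)*27)*36 = (27*I*√29)*36 = 972*I*√29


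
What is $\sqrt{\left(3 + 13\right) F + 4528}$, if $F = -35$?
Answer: $8 \sqrt{62} \approx 62.992$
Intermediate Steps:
$\sqrt{\left(3 + 13\right) F + 4528} = \sqrt{\left(3 + 13\right) \left(-35\right) + 4528} = \sqrt{16 \left(-35\right) + 4528} = \sqrt{-560 + 4528} = \sqrt{3968} = 8 \sqrt{62}$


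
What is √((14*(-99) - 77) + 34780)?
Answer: √33317 ≈ 182.53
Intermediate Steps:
√((14*(-99) - 77) + 34780) = √((-1386 - 77) + 34780) = √(-1463 + 34780) = √33317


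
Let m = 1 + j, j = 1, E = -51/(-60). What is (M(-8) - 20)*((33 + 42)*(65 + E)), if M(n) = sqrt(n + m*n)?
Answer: -98775 + 19755*I*sqrt(6)/2 ≈ -98775.0 + 24195.0*I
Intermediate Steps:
E = 17/20 (E = -51*(-1/60) = 17/20 ≈ 0.85000)
m = 2 (m = 1 + 1 = 2)
M(n) = sqrt(3)*sqrt(n) (M(n) = sqrt(n + 2*n) = sqrt(3*n) = sqrt(3)*sqrt(n))
(M(-8) - 20)*((33 + 42)*(65 + E)) = (sqrt(3)*sqrt(-8) - 20)*((33 + 42)*(65 + 17/20)) = (sqrt(3)*(2*I*sqrt(2)) - 20)*(75*(1317/20)) = (2*I*sqrt(6) - 20)*(19755/4) = (-20 + 2*I*sqrt(6))*(19755/4) = -98775 + 19755*I*sqrt(6)/2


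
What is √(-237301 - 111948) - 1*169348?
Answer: -169348 + I*√349249 ≈ -1.6935e+5 + 590.97*I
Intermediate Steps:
√(-237301 - 111948) - 1*169348 = √(-349249) - 169348 = I*√349249 - 169348 = -169348 + I*√349249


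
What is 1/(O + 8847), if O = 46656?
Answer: 1/55503 ≈ 1.8017e-5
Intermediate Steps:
1/(O + 8847) = 1/(46656 + 8847) = 1/55503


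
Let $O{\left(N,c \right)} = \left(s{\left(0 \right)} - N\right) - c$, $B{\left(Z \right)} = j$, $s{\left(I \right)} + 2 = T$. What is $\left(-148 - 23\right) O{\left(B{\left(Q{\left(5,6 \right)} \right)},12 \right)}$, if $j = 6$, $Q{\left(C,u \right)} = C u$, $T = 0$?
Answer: $3420$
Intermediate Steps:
$s{\left(I \right)} = -2$ ($s{\left(I \right)} = -2 + 0 = -2$)
$B{\left(Z \right)} = 6$
$O{\left(N,c \right)} = -2 - N - c$ ($O{\left(N,c \right)} = \left(-2 - N\right) - c = -2 - N - c$)
$\left(-148 - 23\right) O{\left(B{\left(Q{\left(5,6 \right)} \right)},12 \right)} = \left(-148 - 23\right) \left(-2 - 6 - 12\right) = - 171 \left(-2 - 6 - 12\right) = \left(-171\right) \left(-20\right) = 3420$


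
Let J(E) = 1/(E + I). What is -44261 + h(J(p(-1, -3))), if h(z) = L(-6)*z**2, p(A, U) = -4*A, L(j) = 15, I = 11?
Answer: -663914/15 ≈ -44261.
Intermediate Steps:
J(E) = 1/(11 + E) (J(E) = 1/(E + 11) = 1/(11 + E))
h(z) = 15*z**2
-44261 + h(J(p(-1, -3))) = -44261 + 15*(1/(11 - 4*(-1)))**2 = -44261 + 15*(1/(11 + 4))**2 = -44261 + 15*(1/15)**2 = -44261 + 15*(1/225) = -44261 + 1/15 = -663914/15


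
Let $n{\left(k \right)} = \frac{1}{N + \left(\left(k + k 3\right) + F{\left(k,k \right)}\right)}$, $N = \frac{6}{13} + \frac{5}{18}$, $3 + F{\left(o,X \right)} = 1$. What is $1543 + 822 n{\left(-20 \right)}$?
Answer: $\frac{29147797}{19015} \approx 1532.9$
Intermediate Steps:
$F{\left(o,X \right)} = -2$ ($F{\left(o,X \right)} = -3 + 1 = -2$)
$N = \frac{173}{234}$ ($N = 6 \cdot \frac{1}{13} + 5 \cdot \frac{1}{18} = \frac{6}{13} + \frac{5}{18} = \frac{173}{234} \approx 0.73932$)
$n{\left(k \right)} = \frac{1}{- \frac{295}{234} + 4 k}$ ($n{\left(k \right)} = \frac{1}{\frac{173}{234} - \left(2 - k - k 3\right)} = \frac{1}{\frac{173}{234} + \left(\left(k + 3 k\right) - 2\right)} = \frac{1}{\frac{173}{234} + \left(4 k - 2\right)} = \frac{1}{\frac{173}{234} + \left(-2 + 4 k\right)} = \frac{1}{- \frac{295}{234} + 4 k}$)
$1543 + 822 n{\left(-20 \right)} = 1543 + 822 \frac{234}{-295 + 936 \left(-20\right)} = 1543 + 822 \frac{234}{-295 - 18720} = 1543 + 822 \frac{234}{-19015} = 1543 + 822 \cdot 234 \left(- \frac{1}{19015}\right) = 1543 + 822 \left(- \frac{234}{19015}\right) = 1543 - \frac{192348}{19015} = \frac{29147797}{19015}$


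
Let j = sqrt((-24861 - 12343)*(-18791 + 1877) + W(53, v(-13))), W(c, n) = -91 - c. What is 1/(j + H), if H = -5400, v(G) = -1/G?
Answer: 225/25004513 + sqrt(157317078)/300054156 ≈ 5.0800e-5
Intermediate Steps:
j = 2*sqrt(157317078) (j = sqrt((-24861 - 12343)*(-18791 + 1877) + (-91 - 1*53)) = sqrt(-37204*(-16914) + (-91 - 53)) = sqrt(629268456 - 144) = sqrt(629268312) = 2*sqrt(157317078) ≈ 25085.)
1/(j + H) = 1/(2*sqrt(157317078) - 5400) = 1/(-5400 + 2*sqrt(157317078))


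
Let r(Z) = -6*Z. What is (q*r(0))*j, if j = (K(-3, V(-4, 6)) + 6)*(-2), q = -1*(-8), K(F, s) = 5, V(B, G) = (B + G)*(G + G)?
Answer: 0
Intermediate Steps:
V(B, G) = 2*G*(B + G) (V(B, G) = (B + G)*(2*G) = 2*G*(B + G))
q = 8
j = -22 (j = (5 + 6)*(-2) = 11*(-2) = -22)
(q*r(0))*j = (8*(-6*0))*(-22) = (8*0)*(-22) = 0*(-22) = 0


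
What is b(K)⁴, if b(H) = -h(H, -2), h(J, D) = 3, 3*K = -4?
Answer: 81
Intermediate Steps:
K = -4/3 (K = (⅓)*(-4) = -4/3 ≈ -1.3333)
b(H) = -3 (b(H) = -1*3 = -3)
b(K)⁴ = (-3)⁴ = 81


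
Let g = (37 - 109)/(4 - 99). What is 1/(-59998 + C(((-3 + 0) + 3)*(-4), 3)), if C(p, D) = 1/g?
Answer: -72/4319761 ≈ -1.6668e-5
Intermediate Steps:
g = 72/95 (g = -72/(-95) = -72*(-1/95) = 72/95 ≈ 0.75789)
C(p, D) = 95/72 (C(p, D) = 1/(72/95) = 95/72)
1/(-59998 + C(((-3 + 0) + 3)*(-4), 3)) = 1/(-59998 + 95/72) = 1/(-4319761/72) = -72/4319761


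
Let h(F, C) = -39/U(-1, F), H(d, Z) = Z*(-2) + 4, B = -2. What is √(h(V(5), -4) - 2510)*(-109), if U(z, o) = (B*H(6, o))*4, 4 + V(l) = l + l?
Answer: -109*I*√160679/8 ≈ -5461.6*I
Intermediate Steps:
V(l) = -4 + 2*l (V(l) = -4 + (l + l) = -4 + 2*l)
H(d, Z) = 4 - 2*Z (H(d, Z) = -2*Z + 4 = 4 - 2*Z)
U(z, o) = -32 + 16*o (U(z, o) = -2*(4 - 2*o)*4 = (-8 + 4*o)*4 = -32 + 16*o)
h(F, C) = -39/(-32 + 16*F)
√(h(V(5), -4) - 2510)*(-109) = √(-39/(-32 + 16*(-4 + 2*5)) - 2510)*(-109) = √(-39/(-32 + 16*(-4 + 10)) - 2510)*(-109) = √(-39/(-32 + 16*6) - 2510)*(-109) = √(-39/(-32 + 96) - 2510)*(-109) = √(-39/64 - 2510)*(-109) = √(-160679/64)*(-109) = (I*√160679/8)*(-109) = -109*I*√160679/8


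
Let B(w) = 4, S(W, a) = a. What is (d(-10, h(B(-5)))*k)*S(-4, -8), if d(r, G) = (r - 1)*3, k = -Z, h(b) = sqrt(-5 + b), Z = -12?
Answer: 3168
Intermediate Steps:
k = 12 (k = -1*(-12) = 12)
d(r, G) = -3 + 3*r (d(r, G) = (-1 + r)*3 = -3 + 3*r)
(d(-10, h(B(-5)))*k)*S(-4, -8) = ((-3 + 3*(-10))*12)*(-8) = ((-3 - 30)*12)*(-8) = -33*12*(-8) = -396*(-8) = 3168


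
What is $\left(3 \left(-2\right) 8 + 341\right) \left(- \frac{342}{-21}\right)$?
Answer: $\frac{33402}{7} \approx 4771.7$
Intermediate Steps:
$\left(3 \left(-2\right) 8 + 341\right) \left(- \frac{342}{-21}\right) = \left(\left(-6\right) 8 + 341\right) \left(\left(-342\right) \left(- \frac{1}{21}\right)\right) = \left(-48 + 341\right) \frac{114}{7} = 293 \cdot \frac{114}{7} = \frac{33402}{7}$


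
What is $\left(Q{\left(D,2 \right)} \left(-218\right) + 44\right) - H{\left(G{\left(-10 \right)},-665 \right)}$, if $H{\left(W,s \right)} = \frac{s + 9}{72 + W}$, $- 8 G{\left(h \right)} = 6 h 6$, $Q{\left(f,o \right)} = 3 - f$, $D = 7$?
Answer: $\frac{107828}{117} \approx 921.61$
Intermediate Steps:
$G{\left(h \right)} = - \frac{9 h}{2}$ ($G{\left(h \right)} = - \frac{6 h 6}{8} = - \frac{36 h}{8} = - \frac{9 h}{2}$)
$H{\left(W,s \right)} = \frac{9 + s}{72 + W}$
$\left(Q{\left(D,2 \right)} \left(-218\right) + 44\right) - H{\left(G{\left(-10 \right)},-665 \right)} = \left(\left(3 - 7\right) \left(-218\right) + 44\right) - \frac{9 - 665}{72 - -45} = \left(\left(3 - 7\right) \left(-218\right) + 44\right) - \frac{1}{72 + 45} \left(-656\right) = \left(\left(-4\right) \left(-218\right) + 44\right) - \frac{1}{117} \left(-656\right) = \left(872 + 44\right) - \frac{1}{117} \left(-656\right) = 916 - - \frac{656}{117} = 916 + \frac{656}{117} = \frac{107828}{117}$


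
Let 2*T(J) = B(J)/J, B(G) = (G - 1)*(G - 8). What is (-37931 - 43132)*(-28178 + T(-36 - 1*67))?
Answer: 235739796678/103 ≈ 2.2887e+9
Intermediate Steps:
B(G) = (-1 + G)*(-8 + G)
T(J) = (8 + J**2 - 9*J)/(2*J) (T(J) = ((8 + J**2 - 9*J)/J)/2 = (8 + J**2 - 9*J)/(2*J))
(-37931 - 43132)*(-28178 + T(-36 - 1*67)) = (-37931 - 43132)*(-28178 + (-9/2 + (-36 - 1*67)/2 + 4/(-36 - 1*67))) = -81063*(-28178 + (-9/2 + (-36 - 67)/2 + 4/(-36 - 67))) = -81063*(-28178 + (-9/2 + (1/2)*(-103) + 4/(-103))) = -81063*(-28178 + (-9/2 - 103/2 + 4*(-1/103))) = -81063*(-28178 + (-9/2 - 103/2 - 4/103)) = -81063*(-28178 - 5772/103) = -81063*(-2908106/103) = 235739796678/103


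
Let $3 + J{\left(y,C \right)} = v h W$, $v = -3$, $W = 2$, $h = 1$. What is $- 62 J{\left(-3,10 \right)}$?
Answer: $558$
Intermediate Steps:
$J{\left(y,C \right)} = -9$ ($J{\left(y,C \right)} = -3 + \left(-3\right) 1 \cdot 2 = -3 - 6 = -9$)
$- 62 J{\left(-3,10 \right)} = - 62 \left(-9\right) = \left(-1\right) \left(-558\right) = 558$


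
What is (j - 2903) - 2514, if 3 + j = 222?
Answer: -5198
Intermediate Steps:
j = 219 (j = -3 + 222 = 219)
(j - 2903) - 2514 = (219 - 2903) - 2514 = -2684 - 2514 = -5198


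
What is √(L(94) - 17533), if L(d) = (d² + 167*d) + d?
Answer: √7095 ≈ 84.232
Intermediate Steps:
L(d) = d² + 168*d
√(L(94) - 17533) = √(94*(168 + 94) - 17533) = √(94*262 - 17533) = √(24628 - 17533) = √7095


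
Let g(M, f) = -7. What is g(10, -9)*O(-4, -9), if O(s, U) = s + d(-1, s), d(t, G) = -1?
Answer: 35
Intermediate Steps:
O(s, U) = -1 + s (O(s, U) = s - 1 = -1 + s)
g(10, -9)*O(-4, -9) = -7*(-1 - 4) = -7*(-5) = 35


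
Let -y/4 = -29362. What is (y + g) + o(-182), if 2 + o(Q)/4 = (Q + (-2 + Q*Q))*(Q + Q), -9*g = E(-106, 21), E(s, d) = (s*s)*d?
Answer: -143608252/3 ≈ -4.7869e+7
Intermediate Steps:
y = 117448 (y = -4*(-29362) = 117448)
E(s, d) = d*s**2 (E(s, d) = s**2*d = d*s**2)
g = -78652/3 (g = -7*(-106)**2/3 = -7*11236/3 = -1/9*235956 = -78652/3 ≈ -26217.)
o(Q) = -8 + 8*Q*(-2 + Q + Q**2) (o(Q) = -8 + 4*((Q + (-2 + Q*Q))*(Q + Q)) = -8 + 4*((Q + (-2 + Q**2))*(2*Q)) = -8 + 4*((-2 + Q + Q**2)*(2*Q)) = -8 + 4*(2*Q*(-2 + Q + Q**2)) = -8 + 8*Q*(-2 + Q + Q**2))
(y + g) + o(-182) = (117448 - 78652/3) + (-8 - 16*(-182) + 8*(-182)**2 + 8*(-182)**3) = 273692/3 + (-8 + 2912 + 8*33124 + 8*(-6028568)) = 273692/3 + (-8 + 2912 + 264992 - 48228544) = 273692/3 - 47960648 = -143608252/3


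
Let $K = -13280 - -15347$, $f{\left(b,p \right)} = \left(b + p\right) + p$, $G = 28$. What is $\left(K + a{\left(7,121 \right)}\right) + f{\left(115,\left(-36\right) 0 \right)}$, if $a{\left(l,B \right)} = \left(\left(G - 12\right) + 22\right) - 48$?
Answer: $2172$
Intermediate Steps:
$a{\left(l,B \right)} = -10$ ($a{\left(l,B \right)} = \left(\left(28 - 12\right) + 22\right) - 48 = \left(16 + 22\right) - 48 = 38 - 48 = -10$)
$f{\left(b,p \right)} = b + 2 p$
$K = 2067$ ($K = -13280 + 15347 = 2067$)
$\left(K + a{\left(7,121 \right)}\right) + f{\left(115,\left(-36\right) 0 \right)} = \left(2067 - 10\right) + \left(115 + 2 \left(\left(-36\right) 0\right)\right) = 2057 + \left(115 + 2 \cdot 0\right) = 2057 + \left(115 + 0\right) = 2057 + 115 = 2172$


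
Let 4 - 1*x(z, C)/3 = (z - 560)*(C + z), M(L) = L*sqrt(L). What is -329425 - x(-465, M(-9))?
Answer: 1100438 + 83025*I ≈ 1.1004e+6 + 83025.0*I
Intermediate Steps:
M(L) = L**(3/2)
x(z, C) = 12 - 3*(-560 + z)*(C + z) (x(z, C) = 12 - 3*(z - 560)*(C + z) = 12 - 3*(-560 + z)*(C + z))
-329425 - x(-465, M(-9)) = -329425 - (12 - 3*(-465)**2 + 1680*(-9)**(3/2) + 1680*(-465) - 3*(-9)**(3/2)*(-465)) = -329425 - (12 - 3*216225 + 1680*(-27*I) - 781200 - 3*(-27*I)*(-465)) = -329425 - (12 - 648675 - 45360*I - 781200 - 37665*I) = -329425 - (-1429863 - 83025*I) = -329425 + (1429863 + 83025*I) = 1100438 + 83025*I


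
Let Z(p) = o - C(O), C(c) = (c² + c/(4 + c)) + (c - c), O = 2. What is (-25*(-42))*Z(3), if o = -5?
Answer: -9800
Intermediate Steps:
C(c) = c² + c/(4 + c) (C(c) = (c² + c/(4 + c)) + 0 = c² + c/(4 + c))
Z(p) = -28/3 (Z(p) = -5 - 2*(1 + 2² + 4*2)/(4 + 2) = -5 - 2*(1 + 4 + 8)/6 = -5 - 2*13/6 = -5 - 1*13/3 = -5 - 13/3 = -28/3)
(-25*(-42))*Z(3) = -25*(-42)*(-28/3) = 1050*(-28/3) = -9800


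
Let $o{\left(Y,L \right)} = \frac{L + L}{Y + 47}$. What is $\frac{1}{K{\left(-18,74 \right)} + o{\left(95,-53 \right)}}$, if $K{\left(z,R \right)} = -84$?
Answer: $- \frac{71}{6017} \approx -0.0118$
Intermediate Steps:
$o{\left(Y,L \right)} = \frac{2 L}{47 + Y}$
$\frac{1}{K{\left(-18,74 \right)} + o{\left(95,-53 \right)}} = \frac{1}{-84 + 2 \left(-53\right) \frac{1}{47 + 95}} = \frac{1}{-84 + 2 \left(-53\right) \frac{1}{142}} = \frac{1}{-84 - \frac{53}{71}} = \frac{1}{- \frac{6017}{71}} = - \frac{71}{6017}$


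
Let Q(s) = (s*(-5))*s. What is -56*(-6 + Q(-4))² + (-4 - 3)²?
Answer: -414127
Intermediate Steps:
Q(s) = -5*s² (Q(s) = (-5*s)*s = -5*s²)
-56*(-6 + Q(-4))² + (-4 - 3)² = -56*(-6 - 5*(-4)²)² + (-4 - 3)² = -56*(-6 - 5*16)² + (-7)² = -56*(-6 - 80)² + 49 = -56*(-86)² + 49 = -56*7396 + 49 = -414176 + 49 = -414127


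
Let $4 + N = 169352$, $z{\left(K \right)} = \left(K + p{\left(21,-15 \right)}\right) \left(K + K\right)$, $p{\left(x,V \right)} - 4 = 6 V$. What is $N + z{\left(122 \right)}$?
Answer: $178132$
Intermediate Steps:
$p{\left(x,V \right)} = 4 + 6 V$
$z{\left(K \right)} = 2 K \left(-86 + K\right)$ ($z{\left(K \right)} = \left(K + \left(4 + 6 \left(-15\right)\right)\right) \left(K + K\right) = \left(K + \left(4 - 90\right)\right) 2 K = \left(K - 86\right) 2 K = \left(-86 + K\right) 2 K = 2 K \left(-86 + K\right)$)
$N = 169348$ ($N = -4 + 169352 = 169348$)
$N + z{\left(122 \right)} = 169348 + 2 \cdot 122 \left(-86 + 122\right) = 169348 + 2 \cdot 122 \cdot 36 = 169348 + 8784 = 178132$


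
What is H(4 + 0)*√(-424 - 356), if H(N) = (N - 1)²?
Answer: 18*I*√195 ≈ 251.36*I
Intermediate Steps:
H(N) = (-1 + N)²
H(4 + 0)*√(-424 - 356) = (-1 + (4 + 0))²*√(-424 - 356) = (-1 + 4)²*√(-780) = 3²*(2*I*√195) = 9*(2*I*√195) = 18*I*√195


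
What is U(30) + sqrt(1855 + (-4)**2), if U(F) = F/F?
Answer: 1 + sqrt(1871) ≈ 44.255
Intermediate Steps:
U(F) = 1
U(30) + sqrt(1855 + (-4)**2) = 1 + sqrt(1855 + (-4)**2) = 1 + sqrt(1855 + 16) = 1 + sqrt(1871)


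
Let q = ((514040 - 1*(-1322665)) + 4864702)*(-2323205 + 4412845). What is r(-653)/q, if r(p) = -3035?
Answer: -607/2800705624696 ≈ -2.1673e-10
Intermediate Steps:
q = 14003528123480 (q = ((514040 + 1322665) + 4864702)*2089640 = (1836705 + 4864702)*2089640 = 6701407*2089640 = 14003528123480)
r(-653)/q = -3035/14003528123480 = -3035*1/14003528123480 = -607/2800705624696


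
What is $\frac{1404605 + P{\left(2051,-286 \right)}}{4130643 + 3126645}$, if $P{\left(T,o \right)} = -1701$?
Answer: $\frac{175363}{907161} \approx 0.19331$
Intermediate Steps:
$\frac{1404605 + P{\left(2051,-286 \right)}}{4130643 + 3126645} = \frac{1404605 - 1701}{4130643 + 3126645} = \frac{1402904}{7257288} = 1402904 \cdot \frac{1}{7257288} = \frac{175363}{907161}$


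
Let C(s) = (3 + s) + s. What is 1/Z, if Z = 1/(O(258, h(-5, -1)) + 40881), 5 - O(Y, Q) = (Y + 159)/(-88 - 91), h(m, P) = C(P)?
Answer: 7319011/179 ≈ 40888.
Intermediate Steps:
C(s) = 3 + 2*s
h(m, P) = 3 + 2*P
O(Y, Q) = 1054/179 + Y/179 (O(Y, Q) = 5 - (Y + 159)/(-88 - 91) = 5 - (159 + Y)/(-179) = 5 - (159 + Y)*(-1)/179 = 5 - (-159/179 - Y/179) = 5 + (159/179 + Y/179) = 1054/179 + Y/179)
Z = 179/7319011 (Z = 1/((1054/179 + (1/179)*258) + 40881) = 1/((1054/179 + 258/179) + 40881) = 1/(1312/179 + 40881) = 1/(7319011/179) = 179/7319011 ≈ 2.4457e-5)
1/Z = 1/(179/7319011) = 7319011/179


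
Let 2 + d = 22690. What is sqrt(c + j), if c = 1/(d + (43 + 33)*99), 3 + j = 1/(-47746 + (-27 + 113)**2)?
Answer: I*sqrt(11145667672103601)/60952710 ≈ 1.732*I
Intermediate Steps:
d = 22688 (d = -2 + 22690 = 22688)
j = -121051/40350 (j = -3 + 1/(-47746 + (-27 + 113)**2) = -3 + 1/(-47746 + 86**2) = -3 + 1/(-47746 + 7396) = -3 + 1/(-40350) = -3 - 1/40350 = -121051/40350 ≈ -3.0000)
c = 1/30212 (c = 1/(22688 + (43 + 33)*99) = 1/(22688 + 76*99) = 1/(22688 + 7524) = 1/30212 ≈ 3.3099e-5)
sqrt(c + j) = sqrt(1/30212 - 121051/40350) = sqrt(-1828576231/609527100) = I*sqrt(11145667672103601)/60952710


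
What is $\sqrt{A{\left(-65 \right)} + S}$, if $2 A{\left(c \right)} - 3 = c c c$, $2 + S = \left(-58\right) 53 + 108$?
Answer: $i \sqrt{140279} \approx 374.54 i$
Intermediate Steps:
$S = -2968$ ($S = -2 + \left(\left(-58\right) 53 + 108\right) = -2 + \left(-3074 + 108\right) = -2 - 2966 = -2968$)
$A{\left(c \right)} = \frac{3}{2} + \frac{c^{3}}{2}$ ($A{\left(c \right)} = \frac{3}{2} + \frac{c c c}{2} = \frac{3}{2} + \frac{c^{2} c}{2} = \frac{3}{2} + \frac{c^{3}}{2}$)
$\sqrt{A{\left(-65 \right)} + S} = \sqrt{\left(\frac{3}{2} + \frac{\left(-65\right)^{3}}{2}\right) - 2968} = \sqrt{\left(\frac{3}{2} + \frac{1}{2} \left(-274625\right)\right) - 2968} = \sqrt{\left(\frac{3}{2} - \frac{274625}{2}\right) - 2968} = \sqrt{-137311 - 2968} = \sqrt{-140279} = i \sqrt{140279}$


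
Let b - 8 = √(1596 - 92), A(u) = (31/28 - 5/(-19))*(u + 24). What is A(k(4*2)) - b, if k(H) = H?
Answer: 4768/133 - 4*√94 ≈ -2.9318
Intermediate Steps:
A(u) = 4374/133 + 729*u/532 (A(u) = (31*(1/28) - 5*(-1/19))*(24 + u) = (31/28 + 5/19)*(24 + u) = 729*(24 + u)/532 = 4374/133 + 729*u/532)
b = 8 + 4*√94 (b = 8 + √(1596 - 92) = 8 + √1504 = 8 + 4*√94 ≈ 46.781)
A(k(4*2)) - b = (4374/133 + 729*(4*2)/532) - (8 + 4*√94) = (4374/133 + (729/532)*8) + (-8 - 4*√94) = (4374/133 + 1458/133) + (-8 - 4*√94) = 5832/133 + (-8 - 4*√94) = 4768/133 - 4*√94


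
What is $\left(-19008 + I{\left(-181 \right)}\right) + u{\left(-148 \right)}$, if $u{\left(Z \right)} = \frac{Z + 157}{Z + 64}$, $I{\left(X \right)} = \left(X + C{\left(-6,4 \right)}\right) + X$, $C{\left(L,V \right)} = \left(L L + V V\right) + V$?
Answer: $- \frac{540795}{28} \approx -19314.0$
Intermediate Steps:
$C{\left(L,V \right)} = V + L^{2} + V^{2}$ ($C{\left(L,V \right)} = \left(L^{2} + V^{2}\right) + V = V + L^{2} + V^{2}$)
$I{\left(X \right)} = 56 + 2 X$ ($I{\left(X \right)} = \left(X + \left(4 + \left(-6\right)^{2} + 4^{2}\right)\right) + X = \left(X + \left(4 + 36 + 16\right)\right) + X = \left(X + 56\right) + X = \left(56 + X\right) + X = 56 + 2 X$)
$u{\left(Z \right)} = \frac{157 + Z}{64 + Z}$
$\left(-19008 + I{\left(-181 \right)}\right) + u{\left(-148 \right)} = \left(-19008 + \left(56 + 2 \left(-181\right)\right)\right) + \frac{157 - 148}{64 - 148} = \left(-19008 + \left(56 - 362\right)\right) + \frac{1}{-84} \cdot 9 = \left(-19008 - 306\right) - \frac{3}{28} = -19314 - \frac{3}{28} = - \frac{540795}{28}$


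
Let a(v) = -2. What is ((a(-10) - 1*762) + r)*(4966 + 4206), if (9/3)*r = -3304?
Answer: -51326512/3 ≈ -1.7109e+7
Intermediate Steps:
r = -3304/3 (r = (⅓)*(-3304) = -3304/3 ≈ -1101.3)
((a(-10) - 1*762) + r)*(4966 + 4206) = ((-2 - 1*762) - 3304/3)*(4966 + 4206) = ((-2 - 762) - 3304/3)*9172 = (-764 - 3304/3)*9172 = -5596/3*9172 = -51326512/3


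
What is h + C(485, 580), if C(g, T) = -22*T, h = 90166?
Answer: 77406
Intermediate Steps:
h + C(485, 580) = 90166 - 22*580 = 90166 - 12760 = 77406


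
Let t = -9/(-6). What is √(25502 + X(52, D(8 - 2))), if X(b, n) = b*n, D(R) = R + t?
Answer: 2*√6473 ≈ 160.91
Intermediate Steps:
t = 3/2 (t = -9*(-⅙) = 3/2 ≈ 1.5000)
D(R) = 3/2 + R (D(R) = R + 3/2 = 3/2 + R)
√(25502 + X(52, D(8 - 2))) = √(25502 + 52*(3/2 + (8 - 2))) = √(25502 + 52*(3/2 + 6)) = √(25502 + 52*(15/2)) = √(25502 + 390) = √25892 = 2*√6473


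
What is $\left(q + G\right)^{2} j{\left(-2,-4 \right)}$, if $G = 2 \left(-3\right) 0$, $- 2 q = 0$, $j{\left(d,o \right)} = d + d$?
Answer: $0$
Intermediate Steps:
$j{\left(d,o \right)} = 2 d$
$q = 0$ ($q = \left(- \frac{1}{2}\right) 0 = 0$)
$G = 0$ ($G = \left(-6\right) 0 = 0$)
$\left(q + G\right)^{2} j{\left(-2,-4 \right)} = \left(0 + 0\right)^{2} \cdot 2 \left(-2\right) = 0^{2} \left(-4\right) = 0 \left(-4\right) = 0$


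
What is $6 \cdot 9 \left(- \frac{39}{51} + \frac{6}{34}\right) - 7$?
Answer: $- \frac{659}{17} \approx -38.765$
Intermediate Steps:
$6 \cdot 9 \left(- \frac{39}{51} + \frac{6}{34}\right) - 7 = 54 \left(\left(-39\right) \frac{1}{51} + 6 \cdot \frac{1}{34}\right) - 7 = 54 \left(- \frac{13}{17} + \frac{3}{17}\right) - 7 = 54 \left(- \frac{10}{17}\right) - 7 = - \frac{540}{17} - 7 = - \frac{659}{17}$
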